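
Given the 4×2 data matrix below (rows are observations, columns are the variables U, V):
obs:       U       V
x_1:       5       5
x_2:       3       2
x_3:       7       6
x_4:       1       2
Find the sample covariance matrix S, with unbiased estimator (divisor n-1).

Step 1 — column means:
  mean(U) = (5 + 3 + 7 + 1) / 4 = 16/4 = 4
  mean(V) = (5 + 2 + 6 + 2) / 4 = 15/4 = 3.75

Step 2 — sample covariance S[i,j] = (1/(n-1)) · Σ_k (x_{k,i} - mean_i) · (x_{k,j} - mean_j), with n-1 = 3.
  S[U,U] = ((1)·(1) + (-1)·(-1) + (3)·(3) + (-3)·(-3)) / 3 = 20/3 = 6.6667
  S[U,V] = ((1)·(1.25) + (-1)·(-1.75) + (3)·(2.25) + (-3)·(-1.75)) / 3 = 15/3 = 5
  S[V,V] = ((1.25)·(1.25) + (-1.75)·(-1.75) + (2.25)·(2.25) + (-1.75)·(-1.75)) / 3 = 12.75/3 = 4.25

S is symmetric (S[j,i] = S[i,j]). Assembling:

S = [[6.6667, 5],
 [5, 4.25]]


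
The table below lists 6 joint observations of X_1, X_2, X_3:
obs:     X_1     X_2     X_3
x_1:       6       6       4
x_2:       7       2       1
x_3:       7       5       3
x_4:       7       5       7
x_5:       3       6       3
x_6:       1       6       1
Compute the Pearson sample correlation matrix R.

Step 1 — column means:
  mean(X_1) = (6 + 7 + 7 + 7 + 3 + 1) / 6 = 31/6 = 5.1667
  mean(X_2) = (6 + 2 + 5 + 5 + 6 + 6) / 6 = 30/6 = 5
  mean(X_3) = (4 + 1 + 3 + 7 + 3 + 1) / 6 = 19/6 = 3.1667

Step 2 — sample variances and covariances s[i,j] = (1/(n-1)) · Σ_k (x_{k,i} - mean_i) · (x_{k,j} - mean_j), with n-1 = 5:
  s[X_1,X_1] = ((0.8333)·(0.8333) + (1.8333)·(1.8333) + (1.8333)·(1.8333) + (1.8333)·(1.8333) + (-2.1667)·(-2.1667) + (-4.1667)·(-4.1667)) / 5 = 32.8333/5 = 6.5667
  s[X_1,X_2] = ((0.8333)·(1) + (1.8333)·(-3) + (1.8333)·(0) + (1.8333)·(0) + (-2.1667)·(1) + (-4.1667)·(1)) / 5 = -11/5 = -2.2
  s[X_1,X_3] = ((0.8333)·(0.8333) + (1.8333)·(-2.1667) + (1.8333)·(-0.1667) + (1.8333)·(3.8333) + (-2.1667)·(-0.1667) + (-4.1667)·(-2.1667)) / 5 = 12.8333/5 = 2.5667
  s[X_2,X_2] = ((1)·(1) + (-3)·(-3) + (0)·(0) + (0)·(0) + (1)·(1) + (1)·(1)) / 5 = 12/5 = 2.4
  s[X_2,X_3] = ((1)·(0.8333) + (-3)·(-2.1667) + (0)·(-0.1667) + (0)·(3.8333) + (1)·(-0.1667) + (1)·(-2.1667)) / 5 = 5/5 = 1
  s[X_3,X_3] = ((0.8333)·(0.8333) + (-2.1667)·(-2.1667) + (-0.1667)·(-0.1667) + (3.8333)·(3.8333) + (-0.1667)·(-0.1667) + (-2.1667)·(-2.1667)) / 5 = 24.8333/5 = 4.9667
  Sample standard deviations s_i = √(s[i,i]):
  s(X_1) = √(6.5667) = 2.5626
  s(X_2) = √(2.4) = 1.5492
  s(X_3) = √(4.9667) = 2.2286

Step 3 — r_{ij} = s_{ij} / (s_i · s_j):
  r[X_1,X_1] = 1 (diagonal).
  r[X_1,X_2] = -2.2 / (2.5626 · 1.5492) = -2.2 / 3.9699 = -0.5542
  r[X_1,X_3] = 2.5667 / (2.5626 · 2.2286) = 2.5667 / 5.7109 = 0.4494
  r[X_2,X_2] = 1 (diagonal).
  r[X_2,X_3] = 1 / (1.5492 · 2.2286) = 1 / 3.4525 = 0.2896
  r[X_3,X_3] = 1 (diagonal).

R is symmetric with unit diagonal. Assembling:

R = [[1, -0.5542, 0.4494],
 [-0.5542, 1, 0.2896],
 [0.4494, 0.2896, 1]]


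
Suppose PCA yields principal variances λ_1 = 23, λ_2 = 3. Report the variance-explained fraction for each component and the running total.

Step 1 — total variance = trace(Sigma) = Σ λ_i = 23 + 3 = 26.

Step 2 — fraction explained by component i = λ_i / Σ λ:
  PC1: 23/26 = 0.8846
  PC2: 3/26 = 0.1154

Step 3 — cumulative fraction after k components = (λ_1 + ... + λ_k) / Σ λ:
  k = 1: 23/26 = 0.8846
  k = 2: (23 + 3)/26 = 26/26 = 1

Summary (fraction, with percent):

explained: PC1 0.8846 (88.46%), PC2 0.1154 (11.54%);  cumulative: 0.8846, 1


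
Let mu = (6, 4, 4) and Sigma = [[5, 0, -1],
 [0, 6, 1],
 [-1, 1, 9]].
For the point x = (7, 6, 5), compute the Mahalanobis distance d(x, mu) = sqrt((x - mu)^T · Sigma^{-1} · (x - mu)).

Step 1 — centre the observation: (x - mu) = (1, 2, 1).

Step 2 — invert Sigma (cofactor / det for 3×3, or solve directly):
  Sigma^{-1} = [[0.2046, -0.0039, 0.0232],
 [-0.0039, 0.1699, -0.0193],
 [0.0232, -0.0193, 0.1158]].

Step 3 — form the quadratic (x - mu)^T · Sigma^{-1} · (x - mu):
  Sigma^{-1} · (x - mu) = (0.2201, 0.3166, 0.1004).
  (x - mu)^T · [Sigma^{-1} · (x - mu)] = (1)·(0.2201) + (2)·(0.3166) + (1)·(0.1004) = 0.9537.

Step 4 — take square root: d = √(0.9537) ≈ 0.9766.

d(x, mu) = √(0.9537) ≈ 0.9766


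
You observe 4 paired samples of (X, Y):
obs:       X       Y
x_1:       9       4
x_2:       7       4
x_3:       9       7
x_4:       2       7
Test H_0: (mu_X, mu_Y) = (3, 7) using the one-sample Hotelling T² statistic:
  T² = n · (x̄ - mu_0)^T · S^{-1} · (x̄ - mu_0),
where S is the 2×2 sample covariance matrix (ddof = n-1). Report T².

Step 1 — sample mean vector:
  mean(X) = (9 + 7 + 9 + 2) / 4 = 27/4 = 6.75
  mean(Y) = (4 + 4 + 7 + 7) / 4 = 22/4 = 5.5
  x̄ = (6.75, 5.5),  deviation x̄ - mu_0 = (6.75, 5.5) - (3, 7) = (3.75, -1.5).

Step 2 — sample covariance matrix, S[i,j] = (1/(n-1)) · Σ_k (x_{k,i} - mean_i) · (x_{k,j} - mean_j), divisor n-1 = 3:
  S[X,X] = ((2.25)·(2.25) + (0.25)·(0.25) + (2.25)·(2.25) + (-4.75)·(-4.75)) / 3 = 32.75/3 = 10.9167
  S[X,Y] = ((2.25)·(-1.5) + (0.25)·(-1.5) + (2.25)·(1.5) + (-4.75)·(1.5)) / 3 = -7.5/3 = -2.5
  S[Y,Y] = ((-1.5)·(-1.5) + (-1.5)·(-1.5) + (1.5)·(1.5) + (1.5)·(1.5)) / 3 = 9/3 = 3
  S = [[10.9167, -2.5],
 [-2.5, 3]].

Step 3 — invert S. det(S) = 10.9167·3 - (-2.5)² = 26.5.
  S^{-1} = (1/det) · [[d, -b], [-b, a]] = [[0.1132, 0.0943],
 [0.0943, 0.4119]].

Step 4 — quadratic form (x̄ - mu_0)^T · S^{-1} · (x̄ - mu_0):
  S^{-1} · (x̄ - mu_0) = (0.283, -0.2642),
  (x̄ - mu_0)^T · [...] = (3.75)·(0.283) + (-1.5)·(-0.2642) = 1.4575.

Step 5 — scale by n: T² = 4 · 1.4575 = 5.8302.

T² ≈ 5.8302


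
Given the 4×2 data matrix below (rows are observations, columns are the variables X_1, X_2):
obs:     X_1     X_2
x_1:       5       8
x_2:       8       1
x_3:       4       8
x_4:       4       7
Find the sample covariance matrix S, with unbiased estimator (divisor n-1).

Step 1 — column means:
  mean(X_1) = (5 + 8 + 4 + 4) / 4 = 21/4 = 5.25
  mean(X_2) = (8 + 1 + 8 + 7) / 4 = 24/4 = 6

Step 2 — sample covariance S[i,j] = (1/(n-1)) · Σ_k (x_{k,i} - mean_i) · (x_{k,j} - mean_j), with n-1 = 3.
  S[X_1,X_1] = ((-0.25)·(-0.25) + (2.75)·(2.75) + (-1.25)·(-1.25) + (-1.25)·(-1.25)) / 3 = 10.75/3 = 3.5833
  S[X_1,X_2] = ((-0.25)·(2) + (2.75)·(-5) + (-1.25)·(2) + (-1.25)·(1)) / 3 = -18/3 = -6
  S[X_2,X_2] = ((2)·(2) + (-5)·(-5) + (2)·(2) + (1)·(1)) / 3 = 34/3 = 11.3333

S is symmetric (S[j,i] = S[i,j]). Assembling:

S = [[3.5833, -6],
 [-6, 11.3333]]


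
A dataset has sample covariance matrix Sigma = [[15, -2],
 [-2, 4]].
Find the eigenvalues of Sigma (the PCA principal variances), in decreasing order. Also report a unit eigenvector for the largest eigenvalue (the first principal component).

Step 1 — characteristic polynomial of 2×2 Sigma:
  det(Sigma - λI) = λ² - trace · λ + det = 0.
  trace = 15 + 4 = 19, det = 15·4 - (-2)² = 56.
Step 2 — discriminant:
  Δ = trace² - 4·det = 361 - 224 = 137.
Step 3 — eigenvalues:
  λ = (trace ± √Δ)/2 = (19 ± 11.7047)/2,
  λ_1 = 15.3523,  λ_2 = 3.6477.

Step 4 — unit eigenvector for λ_1: solve (Sigma - λ_1 I)v = 0. First row:
  (15 - 15.3523)·v_x + (-2)·v_y = 0, i.e. (-0.3523)·v_x + (-2)·v_y = 0,
  so v ∝ (b, λ_1 - a) = (-2, 0.3523); multiply by -1 so the first entry is positive: u = (2, -0.3523).
  ||u|| = √((2)² + (-0.3523)²) = √(4.1242) ≈ 2.0308,
  v_1 = u/||u|| ≈ (0.9848, -0.1735) (||v_1|| = 1).

λ_1 = 15.3523,  λ_2 = 3.6477;  v_1 ≈ (0.9848, -0.1735)


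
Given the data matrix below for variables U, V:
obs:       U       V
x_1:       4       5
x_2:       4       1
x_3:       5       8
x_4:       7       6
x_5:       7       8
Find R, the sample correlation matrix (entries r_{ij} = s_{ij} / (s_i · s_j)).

Step 1 — column means:
  mean(U) = (4 + 4 + 5 + 7 + 7) / 5 = 27/5 = 5.4
  mean(V) = (5 + 1 + 8 + 6 + 8) / 5 = 28/5 = 5.6

Step 2 — sample variances and covariances s[i,j] = (1/(n-1)) · Σ_k (x_{k,i} - mean_i) · (x_{k,j} - mean_j), with n-1 = 4:
  s[U,U] = ((-1.4)·(-1.4) + (-1.4)·(-1.4) + (-0.4)·(-0.4) + (1.6)·(1.6) + (1.6)·(1.6)) / 4 = 9.2/4 = 2.3
  s[U,V] = ((-1.4)·(-0.6) + (-1.4)·(-4.6) + (-0.4)·(2.4) + (1.6)·(0.4) + (1.6)·(2.4)) / 4 = 10.8/4 = 2.7
  s[V,V] = ((-0.6)·(-0.6) + (-4.6)·(-4.6) + (2.4)·(2.4) + (0.4)·(0.4) + (2.4)·(2.4)) / 4 = 33.2/4 = 8.3
  Sample standard deviations s_i = √(s[i,i]):
  s(U) = √(2.3) = 1.5166
  s(V) = √(8.3) = 2.881

Step 3 — r_{ij} = s_{ij} / (s_i · s_j):
  r[U,U] = 1 (diagonal).
  r[U,V] = 2.7 / (1.5166 · 2.881) = 2.7 / 4.3692 = 0.618
  r[V,V] = 1 (diagonal).

R is symmetric with unit diagonal. Assembling:

R = [[1, 0.618],
 [0.618, 1]]


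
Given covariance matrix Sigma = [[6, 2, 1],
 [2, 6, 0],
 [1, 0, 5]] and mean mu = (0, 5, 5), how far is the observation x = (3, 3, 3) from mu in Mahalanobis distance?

Step 1 — centre the observation: (x - mu) = (3, -2, -2).

Step 2 — invert Sigma (cofactor / det for 3×3, or solve directly):
  Sigma^{-1} = [[0.1948, -0.0649, -0.039],
 [-0.0649, 0.1883, 0.013],
 [-0.039, 0.013, 0.2078]].

Step 3 — form the quadratic (x - mu)^T · Sigma^{-1} · (x - mu):
  Sigma^{-1} · (x - mu) = (0.7922, -0.5974, -0.5584).
  (x - mu)^T · [Sigma^{-1} · (x - mu)] = (3)·(0.7922) + (-2)·(-0.5974) + (-2)·(-0.5584) = 4.6883.

Step 4 — take square root: d = √(4.6883) ≈ 2.1653.

d(x, mu) = √(4.6883) ≈ 2.1653


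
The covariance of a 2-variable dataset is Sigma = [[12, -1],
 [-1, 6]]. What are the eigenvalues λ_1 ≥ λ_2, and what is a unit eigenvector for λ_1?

Step 1 — characteristic polynomial of 2×2 Sigma:
  det(Sigma - λI) = λ² - trace · λ + det = 0.
  trace = 12 + 6 = 18, det = 12·6 - (-1)² = 71.
Step 2 — discriminant:
  Δ = trace² - 4·det = 324 - 284 = 40.
Step 3 — eigenvalues:
  λ = (trace ± √Δ)/2 = (18 ± 6.3246)/2,
  λ_1 = 12.1623,  λ_2 = 5.8377.

Step 4 — unit eigenvector for λ_1: solve (Sigma - λ_1 I)v = 0. First row:
  (12 - 12.1623)·v_x + (-1)·v_y = 0, i.e. (-0.1623)·v_x + (-1)·v_y = 0,
  so v ∝ (b, λ_1 - a) = (-1, 0.1623); multiply by -1 so the first entry is positive: u = (1, -0.1623).
  ||u|| = √((1)² + (-0.1623)²) = √(1.0263) ≈ 1.0131,
  v_1 = u/||u|| ≈ (0.9871, -0.1602) (||v_1|| = 1).

λ_1 = 12.1623,  λ_2 = 5.8377;  v_1 ≈ (0.9871, -0.1602)


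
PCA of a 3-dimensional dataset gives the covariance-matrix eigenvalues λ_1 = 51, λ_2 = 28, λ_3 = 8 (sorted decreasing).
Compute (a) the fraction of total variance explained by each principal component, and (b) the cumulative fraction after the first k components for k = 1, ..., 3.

Step 1 — total variance = trace(Sigma) = Σ λ_i = 51 + 28 + 8 = 87.

Step 2 — fraction explained by component i = λ_i / Σ λ:
  PC1: 51/87 = 0.5862
  PC2: 28/87 = 0.3218
  PC3: 8/87 = 0.092

Step 3 — cumulative fraction after k components = (λ_1 + ... + λ_k) / Σ λ:
  k = 1: 51/87 = 0.5862
  k = 2: (51 + 28)/87 = 79/87 = 0.908
  k = 3: (51 + 28 + 8)/87 = 87/87 = 1

Summary (fraction, with percent):

explained: PC1 0.5862 (58.62%), PC2 0.3218 (32.18%), PC3 0.092 (9.2%);  cumulative: 0.5862, 0.908, 1


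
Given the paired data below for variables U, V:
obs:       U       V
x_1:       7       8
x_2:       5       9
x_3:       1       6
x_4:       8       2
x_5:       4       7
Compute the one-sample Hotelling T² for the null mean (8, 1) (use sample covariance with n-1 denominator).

Step 1 — sample mean vector:
  mean(U) = (7 + 5 + 1 + 8 + 4) / 5 = 25/5 = 5
  mean(V) = (8 + 9 + 6 + 2 + 7) / 5 = 32/5 = 6.4
  x̄ = (5, 6.4),  deviation x̄ - mu_0 = (5, 6.4) - (8, 1) = (-3, 5.4).

Step 2 — sample covariance matrix, S[i,j] = (1/(n-1)) · Σ_k (x_{k,i} - mean_i) · (x_{k,j} - mean_j), divisor n-1 = 4:
  S[U,U] = ((2)·(2) + (0)·(0) + (-4)·(-4) + (3)·(3) + (-1)·(-1)) / 4 = 30/4 = 7.5
  S[U,V] = ((2)·(1.6) + (0)·(2.6) + (-4)·(-0.4) + (3)·(-4.4) + (-1)·(0.6)) / 4 = -9/4 = -2.25
  S[V,V] = ((1.6)·(1.6) + (2.6)·(2.6) + (-0.4)·(-0.4) + (-4.4)·(-4.4) + (0.6)·(0.6)) / 4 = 29.2/4 = 7.3
  S = [[7.5, -2.25],
 [-2.25, 7.3]].

Step 3 — invert S. det(S) = 7.5·7.3 - (-2.25)² = 49.6875.
  S^{-1} = (1/det) · [[d, -b], [-b, a]] = [[0.1469, 0.0453],
 [0.0453, 0.1509]].

Step 4 — quadratic form (x̄ - mu_0)^T · S^{-1} · (x̄ - mu_0):
  S^{-1} · (x̄ - mu_0) = (-0.1962, 0.6792),
  (x̄ - mu_0)^T · [...] = (-3)·(-0.1962) + (5.4)·(0.6792) = 4.2566.

Step 5 — scale by n: T² = 5 · 4.2566 = 21.283.

T² ≈ 21.283


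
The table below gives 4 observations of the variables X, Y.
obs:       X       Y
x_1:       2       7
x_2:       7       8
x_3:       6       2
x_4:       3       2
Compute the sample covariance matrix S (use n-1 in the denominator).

Step 1 — column means:
  mean(X) = (2 + 7 + 6 + 3) / 4 = 18/4 = 4.5
  mean(Y) = (7 + 8 + 2 + 2) / 4 = 19/4 = 4.75

Step 2 — sample covariance S[i,j] = (1/(n-1)) · Σ_k (x_{k,i} - mean_i) · (x_{k,j} - mean_j), with n-1 = 3.
  S[X,X] = ((-2.5)·(-2.5) + (2.5)·(2.5) + (1.5)·(1.5) + (-1.5)·(-1.5)) / 3 = 17/3 = 5.6667
  S[X,Y] = ((-2.5)·(2.25) + (2.5)·(3.25) + (1.5)·(-2.75) + (-1.5)·(-2.75)) / 3 = 2.5/3 = 0.8333
  S[Y,Y] = ((2.25)·(2.25) + (3.25)·(3.25) + (-2.75)·(-2.75) + (-2.75)·(-2.75)) / 3 = 30.75/3 = 10.25

S is symmetric (S[j,i] = S[i,j]). Assembling:

S = [[5.6667, 0.8333],
 [0.8333, 10.25]]


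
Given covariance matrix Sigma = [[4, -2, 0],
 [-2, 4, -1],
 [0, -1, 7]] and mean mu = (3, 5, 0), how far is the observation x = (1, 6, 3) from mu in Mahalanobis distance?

Step 1 — centre the observation: (x - mu) = (-2, 1, 3).

Step 2 — invert Sigma (cofactor / det for 3×3, or solve directly):
  Sigma^{-1} = [[0.3375, 0.175, 0.025],
 [0.175, 0.35, 0.05],
 [0.025, 0.05, 0.15]].

Step 3 — form the quadratic (x - mu)^T · Sigma^{-1} · (x - mu):
  Sigma^{-1} · (x - mu) = (-0.425, 0.15, 0.45).
  (x - mu)^T · [Sigma^{-1} · (x - mu)] = (-2)·(-0.425) + (1)·(0.15) + (3)·(0.45) = 2.35.

Step 4 — take square root: d = √(2.35) ≈ 1.533.

d(x, mu) = √(2.35) ≈ 1.533


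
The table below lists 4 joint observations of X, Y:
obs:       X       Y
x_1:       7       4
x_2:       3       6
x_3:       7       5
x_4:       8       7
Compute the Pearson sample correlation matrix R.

Step 1 — column means:
  mean(X) = (7 + 3 + 7 + 8) / 4 = 25/4 = 6.25
  mean(Y) = (4 + 6 + 5 + 7) / 4 = 22/4 = 5.5

Step 2 — sample variances and covariances s[i,j] = (1/(n-1)) · Σ_k (x_{k,i} - mean_i) · (x_{k,j} - mean_j), with n-1 = 3:
  s[X,X] = ((0.75)·(0.75) + (-3.25)·(-3.25) + (0.75)·(0.75) + (1.75)·(1.75)) / 3 = 14.75/3 = 4.9167
  s[X,Y] = ((0.75)·(-1.5) + (-3.25)·(0.5) + (0.75)·(-0.5) + (1.75)·(1.5)) / 3 = -0.5/3 = -0.1667
  s[Y,Y] = ((-1.5)·(-1.5) + (0.5)·(0.5) + (-0.5)·(-0.5) + (1.5)·(1.5)) / 3 = 5/3 = 1.6667
  Sample standard deviations s_i = √(s[i,i]):
  s(X) = √(4.9167) = 2.2174
  s(Y) = √(1.6667) = 1.291

Step 3 — r_{ij} = s_{ij} / (s_i · s_j):
  r[X,X] = 1 (diagonal).
  r[X,Y] = -0.1667 / (2.2174 · 1.291) = -0.1667 / 2.8626 = -0.0582
  r[Y,Y] = 1 (diagonal).

R is symmetric with unit diagonal. Assembling:

R = [[1, -0.0582],
 [-0.0582, 1]]


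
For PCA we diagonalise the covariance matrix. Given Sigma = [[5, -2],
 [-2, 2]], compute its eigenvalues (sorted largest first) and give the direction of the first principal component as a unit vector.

Step 1 — characteristic polynomial of 2×2 Sigma:
  det(Sigma - λI) = λ² - trace · λ + det = 0.
  trace = 5 + 2 = 7, det = 5·2 - (-2)² = 6.
Step 2 — discriminant:
  Δ = trace² - 4·det = 49 - 24 = 25.
Step 3 — eigenvalues:
  λ = (trace ± √Δ)/2 = (7 ± 5)/2,
  λ_1 = 6,  λ_2 = 1.

Step 4 — unit eigenvector for λ_1: solve (Sigma - λ_1 I)v = 0. First row:
  (5 - 6)·v_x + (-2)·v_y = 0, i.e. (-1)·v_x + (-2)·v_y = 0,
  so v ∝ (b, λ_1 - a) = (-2, 1); multiply by -1 so the first entry is positive: u = (2, -1).
  ||u|| = √((2)² + (-1)²) = √(5) ≈ 2.2361,
  v_1 = u/||u|| ≈ (0.8944, -0.4472) (||v_1|| = 1).

λ_1 = 6,  λ_2 = 1;  v_1 ≈ (0.8944, -0.4472)


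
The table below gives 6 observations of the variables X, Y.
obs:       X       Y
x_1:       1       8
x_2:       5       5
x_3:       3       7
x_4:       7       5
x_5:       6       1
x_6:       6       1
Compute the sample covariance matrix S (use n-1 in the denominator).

Step 1 — column means:
  mean(X) = (1 + 5 + 3 + 7 + 6 + 6) / 6 = 28/6 = 4.6667
  mean(Y) = (8 + 5 + 7 + 5 + 1 + 1) / 6 = 27/6 = 4.5

Step 2 — sample covariance S[i,j] = (1/(n-1)) · Σ_k (x_{k,i} - mean_i) · (x_{k,j} - mean_j), with n-1 = 5.
  S[X,X] = ((-3.6667)·(-3.6667) + (0.3333)·(0.3333) + (-1.6667)·(-1.6667) + (2.3333)·(2.3333) + (1.3333)·(1.3333) + (1.3333)·(1.3333)) / 5 = 25.3333/5 = 5.0667
  S[X,Y] = ((-3.6667)·(3.5) + (0.3333)·(0.5) + (-1.6667)·(2.5) + (2.3333)·(0.5) + (1.3333)·(-3.5) + (1.3333)·(-3.5)) / 5 = -25/5 = -5
  S[Y,Y] = ((3.5)·(3.5) + (0.5)·(0.5) + (2.5)·(2.5) + (0.5)·(0.5) + (-3.5)·(-3.5) + (-3.5)·(-3.5)) / 5 = 43.5/5 = 8.7

S is symmetric (S[j,i] = S[i,j]). Assembling:

S = [[5.0667, -5],
 [-5, 8.7]]


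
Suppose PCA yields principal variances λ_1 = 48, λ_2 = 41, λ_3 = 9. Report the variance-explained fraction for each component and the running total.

Step 1 — total variance = trace(Sigma) = Σ λ_i = 48 + 41 + 9 = 98.

Step 2 — fraction explained by component i = λ_i / Σ λ:
  PC1: 48/98 = 0.4898
  PC2: 41/98 = 0.4184
  PC3: 9/98 = 0.0918

Step 3 — cumulative fraction after k components = (λ_1 + ... + λ_k) / Σ λ:
  k = 1: 48/98 = 0.4898
  k = 2: (48 + 41)/98 = 89/98 = 0.9082
  k = 3: (48 + 41 + 9)/98 = 98/98 = 1

Summary (fraction, with percent):

explained: PC1 0.4898 (48.98%), PC2 0.4184 (41.84%), PC3 0.0918 (9.18%);  cumulative: 0.4898, 0.9082, 1


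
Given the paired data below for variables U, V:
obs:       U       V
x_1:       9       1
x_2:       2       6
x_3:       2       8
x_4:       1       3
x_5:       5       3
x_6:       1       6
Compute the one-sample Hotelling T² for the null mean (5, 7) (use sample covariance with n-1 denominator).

Step 1 — sample mean vector:
  mean(U) = (9 + 2 + 2 + 1 + 5 + 1) / 6 = 20/6 = 3.3333
  mean(V) = (1 + 6 + 8 + 3 + 3 + 6) / 6 = 27/6 = 4.5
  x̄ = (3.3333, 4.5),  deviation x̄ - mu_0 = (3.3333, 4.5) - (5, 7) = (-1.6667, -2.5).

Step 2 — sample covariance matrix, S[i,j] = (1/(n-1)) · Σ_k (x_{k,i} - mean_i) · (x_{k,j} - mean_j), divisor n-1 = 5:
  S[U,U] = ((5.6667)·(5.6667) + (-1.3333)·(-1.3333) + (-1.3333)·(-1.3333) + (-2.3333)·(-2.3333) + (1.6667)·(1.6667) + (-2.3333)·(-2.3333)) / 5 = 49.3333/5 = 9.8667
  S[U,V] = ((5.6667)·(-3.5) + (-1.3333)·(1.5) + (-1.3333)·(3.5) + (-2.3333)·(-1.5) + (1.6667)·(-1.5) + (-2.3333)·(1.5)) / 5 = -29/5 = -5.8
  S[V,V] = ((-3.5)·(-3.5) + (1.5)·(1.5) + (3.5)·(3.5) + (-1.5)·(-1.5) + (-1.5)·(-1.5) + (1.5)·(1.5)) / 5 = 33.5/5 = 6.7
  S = [[9.8667, -5.8],
 [-5.8, 6.7]].

Step 3 — invert S. det(S) = 9.8667·6.7 - (-5.8)² = 32.4667.
  S^{-1} = (1/det) · [[d, -b], [-b, a]] = [[0.2064, 0.1786],
 [0.1786, 0.3039]].

Step 4 — quadratic form (x̄ - mu_0)^T · S^{-1} · (x̄ - mu_0):
  S^{-1} · (x̄ - mu_0) = (-0.7906, -1.0575),
  (x̄ - mu_0)^T · [...] = (-1.6667)·(-0.7906) + (-2.5)·(-1.0575) = 3.9613.

Step 5 — scale by n: T² = 6 · 3.9613 = 23.768.

T² ≈ 23.768


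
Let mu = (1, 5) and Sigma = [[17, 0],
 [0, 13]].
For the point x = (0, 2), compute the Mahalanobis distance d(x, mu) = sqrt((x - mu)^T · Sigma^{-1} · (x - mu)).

Step 1 — centre the observation: (x - mu) = (-1, -3).

Step 2 — invert Sigma. det(Sigma) = 17·13 - (0)² = 221.
  Sigma^{-1} = (1/det) · [[d, -b], [-b, a]] = [[0.0588, 0],
 [0, 0.0769]].

Step 3 — form the quadratic (x - mu)^T · Sigma^{-1} · (x - mu):
  Sigma^{-1} · (x - mu) = (-0.0588, -0.2308).
  (x - mu)^T · [Sigma^{-1} · (x - mu)] = (-1)·(-0.0588) + (-3)·(-0.2308) = 0.7511.

Step 4 — take square root: d = √(0.7511) ≈ 0.8667.

d(x, mu) = √(0.7511) ≈ 0.8667


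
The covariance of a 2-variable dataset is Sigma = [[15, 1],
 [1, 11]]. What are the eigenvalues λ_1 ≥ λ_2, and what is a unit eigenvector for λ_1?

Step 1 — characteristic polynomial of 2×2 Sigma:
  det(Sigma - λI) = λ² - trace · λ + det = 0.
  trace = 15 + 11 = 26, det = 15·11 - (1)² = 164.
Step 2 — discriminant:
  Δ = trace² - 4·det = 676 - 656 = 20.
Step 3 — eigenvalues:
  λ = (trace ± √Δ)/2 = (26 ± 4.4721)/2,
  λ_1 = 15.2361,  λ_2 = 10.7639.

Step 4 — unit eigenvector for λ_1: solve (Sigma - λ_1 I)v = 0. First row:
  (15 - 15.2361)·v_x + (1)·v_y = 0, i.e. (-0.2361)·v_x + (1)·v_y = 0,
  so v ∝ (b, λ_1 - a) = (1, 0.2361) = u.
  ||u|| = √((1)² + (0.2361)²) = √(1.0557) ≈ 1.0275,
  v_1 = u/||u|| ≈ (0.9732, 0.2298) (||v_1|| = 1).

λ_1 = 15.2361,  λ_2 = 10.7639;  v_1 ≈ (0.9732, 0.2298)


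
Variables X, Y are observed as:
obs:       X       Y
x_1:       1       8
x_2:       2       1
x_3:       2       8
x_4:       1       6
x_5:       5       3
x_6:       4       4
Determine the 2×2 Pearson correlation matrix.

Step 1 — column means:
  mean(X) = (1 + 2 + 2 + 1 + 5 + 4) / 6 = 15/6 = 2.5
  mean(Y) = (8 + 1 + 8 + 6 + 3 + 4) / 6 = 30/6 = 5

Step 2 — sample variances and covariances s[i,j] = (1/(n-1)) · Σ_k (x_{k,i} - mean_i) · (x_{k,j} - mean_j), with n-1 = 5:
  s[X,X] = ((-1.5)·(-1.5) + (-0.5)·(-0.5) + (-0.5)·(-0.5) + (-1.5)·(-1.5) + (2.5)·(2.5) + (1.5)·(1.5)) / 5 = 13.5/5 = 2.7
  s[X,Y] = ((-1.5)·(3) + (-0.5)·(-4) + (-0.5)·(3) + (-1.5)·(1) + (2.5)·(-2) + (1.5)·(-1)) / 5 = -12/5 = -2.4
  s[Y,Y] = ((3)·(3) + (-4)·(-4) + (3)·(3) + (1)·(1) + (-2)·(-2) + (-1)·(-1)) / 5 = 40/5 = 8
  Sample standard deviations s_i = √(s[i,i]):
  s(X) = √(2.7) = 1.6432
  s(Y) = √(8) = 2.8284

Step 3 — r_{ij} = s_{ij} / (s_i · s_j):
  r[X,X] = 1 (diagonal).
  r[X,Y] = -2.4 / (1.6432 · 2.8284) = -2.4 / 4.6476 = -0.5164
  r[Y,Y] = 1 (diagonal).

R is symmetric with unit diagonal. Assembling:

R = [[1, -0.5164],
 [-0.5164, 1]]


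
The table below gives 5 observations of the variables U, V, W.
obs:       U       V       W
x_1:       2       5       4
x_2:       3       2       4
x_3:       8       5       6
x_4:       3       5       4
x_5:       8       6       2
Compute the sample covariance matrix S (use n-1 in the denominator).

Step 1 — column means:
  mean(U) = (2 + 3 + 8 + 3 + 8) / 5 = 24/5 = 4.8
  mean(V) = (5 + 2 + 5 + 5 + 6) / 5 = 23/5 = 4.6
  mean(W) = (4 + 4 + 6 + 4 + 2) / 5 = 20/5 = 4

Step 2 — sample covariance S[i,j] = (1/(n-1)) · Σ_k (x_{k,i} - mean_i) · (x_{k,j} - mean_j), with n-1 = 4.
  S[U,U] = ((-2.8)·(-2.8) + (-1.8)·(-1.8) + (3.2)·(3.2) + (-1.8)·(-1.8) + (3.2)·(3.2)) / 4 = 34.8/4 = 8.7
  S[U,V] = ((-2.8)·(0.4) + (-1.8)·(-2.6) + (3.2)·(0.4) + (-1.8)·(0.4) + (3.2)·(1.4)) / 4 = 8.6/4 = 2.15
  S[U,W] = ((-2.8)·(0) + (-1.8)·(0) + (3.2)·(2) + (-1.8)·(0) + (3.2)·(-2)) / 4 = 0/4 = 0
  S[V,V] = ((0.4)·(0.4) + (-2.6)·(-2.6) + (0.4)·(0.4) + (0.4)·(0.4) + (1.4)·(1.4)) / 4 = 9.2/4 = 2.3
  S[V,W] = ((0.4)·(0) + (-2.6)·(0) + (0.4)·(2) + (0.4)·(0) + (1.4)·(-2)) / 4 = -2/4 = -0.5
  S[W,W] = ((0)·(0) + (0)·(0) + (2)·(2) + (0)·(0) + (-2)·(-2)) / 4 = 8/4 = 2

S is symmetric (S[j,i] = S[i,j]). Assembling:

S = [[8.7, 2.15, 0],
 [2.15, 2.3, -0.5],
 [0, -0.5, 2]]


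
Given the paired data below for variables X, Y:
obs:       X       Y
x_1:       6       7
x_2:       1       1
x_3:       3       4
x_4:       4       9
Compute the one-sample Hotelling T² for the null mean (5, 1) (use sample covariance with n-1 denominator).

Step 1 — sample mean vector:
  mean(X) = (6 + 1 + 3 + 4) / 4 = 14/4 = 3.5
  mean(Y) = (7 + 1 + 4 + 9) / 4 = 21/4 = 5.25
  x̄ = (3.5, 5.25),  deviation x̄ - mu_0 = (3.5, 5.25) - (5, 1) = (-1.5, 4.25).

Step 2 — sample covariance matrix, S[i,j] = (1/(n-1)) · Σ_k (x_{k,i} - mean_i) · (x_{k,j} - mean_j), divisor n-1 = 3:
  S[X,X] = ((2.5)·(2.5) + (-2.5)·(-2.5) + (-0.5)·(-0.5) + (0.5)·(0.5)) / 3 = 13/3 = 4.3333
  S[X,Y] = ((2.5)·(1.75) + (-2.5)·(-4.25) + (-0.5)·(-1.25) + (0.5)·(3.75)) / 3 = 17.5/3 = 5.8333
  S[Y,Y] = ((1.75)·(1.75) + (-4.25)·(-4.25) + (-1.25)·(-1.25) + (3.75)·(3.75)) / 3 = 36.75/3 = 12.25
  S = [[4.3333, 5.8333],
 [5.8333, 12.25]].

Step 3 — invert S. det(S) = 4.3333·12.25 - (5.8333)² = 19.0556.
  S^{-1} = (1/det) · [[d, -b], [-b, a]] = [[0.6429, -0.3061],
 [-0.3061, 0.2274]].

Step 4 — quadratic form (x̄ - mu_0)^T · S^{-1} · (x̄ - mu_0):
  S^{-1} · (x̄ - mu_0) = (-2.2653, 1.4257),
  (x̄ - mu_0)^T · [...] = (-1.5)·(-2.2653) + (4.25)·(1.4257) = 9.457.

Step 5 — scale by n: T² = 4 · 9.457 = 37.828.

T² ≈ 37.828


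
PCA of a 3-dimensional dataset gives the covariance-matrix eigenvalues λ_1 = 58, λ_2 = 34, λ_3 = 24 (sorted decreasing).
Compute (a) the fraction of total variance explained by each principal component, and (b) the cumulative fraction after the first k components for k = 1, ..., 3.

Step 1 — total variance = trace(Sigma) = Σ λ_i = 58 + 34 + 24 = 116.

Step 2 — fraction explained by component i = λ_i / Σ λ:
  PC1: 58/116 = 0.5
  PC2: 34/116 = 0.2931
  PC3: 24/116 = 0.2069

Step 3 — cumulative fraction after k components = (λ_1 + ... + λ_k) / Σ λ:
  k = 1: 58/116 = 0.5
  k = 2: (58 + 34)/116 = 92/116 = 0.7931
  k = 3: (58 + 34 + 24)/116 = 116/116 = 1

Summary (fraction, with percent):

explained: PC1 0.5 (50%), PC2 0.2931 (29.31%), PC3 0.2069 (20.69%);  cumulative: 0.5, 0.7931, 1


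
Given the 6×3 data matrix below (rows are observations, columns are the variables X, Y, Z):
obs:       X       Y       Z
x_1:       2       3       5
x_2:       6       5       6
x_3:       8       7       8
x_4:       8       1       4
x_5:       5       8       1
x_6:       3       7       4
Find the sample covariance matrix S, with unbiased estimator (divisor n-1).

Step 1 — column means:
  mean(X) = (2 + 6 + 8 + 8 + 5 + 3) / 6 = 32/6 = 5.3333
  mean(Y) = (3 + 5 + 7 + 1 + 8 + 7) / 6 = 31/6 = 5.1667
  mean(Z) = (5 + 6 + 8 + 4 + 1 + 4) / 6 = 28/6 = 4.6667

Step 2 — sample covariance S[i,j] = (1/(n-1)) · Σ_k (x_{k,i} - mean_i) · (x_{k,j} - mean_j), with n-1 = 5.
  S[X,X] = ((-3.3333)·(-3.3333) + (0.6667)·(0.6667) + (2.6667)·(2.6667) + (2.6667)·(2.6667) + (-0.3333)·(-0.3333) + (-2.3333)·(-2.3333)) / 5 = 31.3333/5 = 6.2667
  S[X,Y] = ((-3.3333)·(-2.1667) + (0.6667)·(-0.1667) + (2.6667)·(1.8333) + (2.6667)·(-4.1667) + (-0.3333)·(2.8333) + (-2.3333)·(1.8333)) / 5 = -4.3333/5 = -0.8667
  S[X,Z] = ((-3.3333)·(0.3333) + (0.6667)·(1.3333) + (2.6667)·(3.3333) + (2.6667)·(-0.6667) + (-0.3333)·(-3.6667) + (-2.3333)·(-0.6667)) / 5 = 9.6667/5 = 1.9333
  S[Y,Y] = ((-2.1667)·(-2.1667) + (-0.1667)·(-0.1667) + (1.8333)·(1.8333) + (-4.1667)·(-4.1667) + (2.8333)·(2.8333) + (1.8333)·(1.8333)) / 5 = 36.8333/5 = 7.3667
  S[Y,Z] = ((-2.1667)·(0.3333) + (-0.1667)·(1.3333) + (1.8333)·(3.3333) + (-4.1667)·(-0.6667) + (2.8333)·(-3.6667) + (1.8333)·(-0.6667)) / 5 = -3.6667/5 = -0.7333
  S[Z,Z] = ((0.3333)·(0.3333) + (1.3333)·(1.3333) + (3.3333)·(3.3333) + (-0.6667)·(-0.6667) + (-3.6667)·(-3.6667) + (-0.6667)·(-0.6667)) / 5 = 27.3333/5 = 5.4667

S is symmetric (S[j,i] = S[i,j]). Assembling:

S = [[6.2667, -0.8667, 1.9333],
 [-0.8667, 7.3667, -0.7333],
 [1.9333, -0.7333, 5.4667]]


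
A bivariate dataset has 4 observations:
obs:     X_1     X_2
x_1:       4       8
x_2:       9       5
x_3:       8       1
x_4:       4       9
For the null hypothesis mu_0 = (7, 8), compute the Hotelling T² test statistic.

Step 1 — sample mean vector:
  mean(X_1) = (4 + 9 + 8 + 4) / 4 = 25/4 = 6.25
  mean(X_2) = (8 + 5 + 1 + 9) / 4 = 23/4 = 5.75
  x̄ = (6.25, 5.75),  deviation x̄ - mu_0 = (6.25, 5.75) - (7, 8) = (-0.75, -2.25).

Step 2 — sample covariance matrix, S[i,j] = (1/(n-1)) · Σ_k (x_{k,i} - mean_i) · (x_{k,j} - mean_j), divisor n-1 = 3:
  S[X_1,X_1] = ((-2.25)·(-2.25) + (2.75)·(2.75) + (1.75)·(1.75) + (-2.25)·(-2.25)) / 3 = 20.75/3 = 6.9167
  S[X_1,X_2] = ((-2.25)·(2.25) + (2.75)·(-0.75) + (1.75)·(-4.75) + (-2.25)·(3.25)) / 3 = -22.75/3 = -7.5833
  S[X_2,X_2] = ((2.25)·(2.25) + (-0.75)·(-0.75) + (-4.75)·(-4.75) + (3.25)·(3.25)) / 3 = 38.75/3 = 12.9167
  S = [[6.9167, -7.5833],
 [-7.5833, 12.9167]].

Step 3 — invert S. det(S) = 6.9167·12.9167 - (-7.5833)² = 31.8333.
  S^{-1} = (1/det) · [[d, -b], [-b, a]] = [[0.4058, 0.2382],
 [0.2382, 0.2173]].

Step 4 — quadratic form (x̄ - mu_0)^T · S^{-1} · (x̄ - mu_0):
  S^{-1} · (x̄ - mu_0) = (-0.8403, -0.6675),
  (x̄ - mu_0)^T · [...] = (-0.75)·(-0.8403) + (-2.25)·(-0.6675) = 2.1322.

Step 5 — scale by n: T² = 4 · 2.1322 = 8.5288.

T² ≈ 8.5288


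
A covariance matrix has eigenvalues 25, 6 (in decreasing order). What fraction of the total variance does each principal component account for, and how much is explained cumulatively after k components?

Step 1 — total variance = trace(Sigma) = Σ λ_i = 25 + 6 = 31.

Step 2 — fraction explained by component i = λ_i / Σ λ:
  PC1: 25/31 = 0.8065
  PC2: 6/31 = 0.1935

Step 3 — cumulative fraction after k components = (λ_1 + ... + λ_k) / Σ λ:
  k = 1: 25/31 = 0.8065
  k = 2: (25 + 6)/31 = 31/31 = 1

Summary (fraction, with percent):

explained: PC1 0.8065 (80.65%), PC2 0.1935 (19.35%);  cumulative: 0.8065, 1


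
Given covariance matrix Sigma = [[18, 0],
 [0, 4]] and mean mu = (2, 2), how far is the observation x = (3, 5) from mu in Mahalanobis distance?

Step 1 — centre the observation: (x - mu) = (1, 3).

Step 2 — invert Sigma. det(Sigma) = 18·4 - (0)² = 72.
  Sigma^{-1} = (1/det) · [[d, -b], [-b, a]] = [[0.0556, 0],
 [0, 0.25]].

Step 3 — form the quadratic (x - mu)^T · Sigma^{-1} · (x - mu):
  Sigma^{-1} · (x - mu) = (0.0556, 0.75).
  (x - mu)^T · [Sigma^{-1} · (x - mu)] = (1)·(0.0556) + (3)·(0.75) = 2.3056.

Step 4 — take square root: d = √(2.3056) ≈ 1.5184.

d(x, mu) = √(2.3056) ≈ 1.5184


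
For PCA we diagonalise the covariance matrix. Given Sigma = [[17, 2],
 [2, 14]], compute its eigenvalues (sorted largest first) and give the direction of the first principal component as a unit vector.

Step 1 — characteristic polynomial of 2×2 Sigma:
  det(Sigma - λI) = λ² - trace · λ + det = 0.
  trace = 17 + 14 = 31, det = 17·14 - (2)² = 234.
Step 2 — discriminant:
  Δ = trace² - 4·det = 961 - 936 = 25.
Step 3 — eigenvalues:
  λ = (trace ± √Δ)/2 = (31 ± 5)/2,
  λ_1 = 18,  λ_2 = 13.

Step 4 — unit eigenvector for λ_1: solve (Sigma - λ_1 I)v = 0. First row:
  (17 - 18)·v_x + (2)·v_y = 0, i.e. (-1)·v_x + (2)·v_y = 0,
  so v ∝ (b, λ_1 - a) = (2, 1) = u.
  ||u|| = √((2)² + (1)²) = √(5) ≈ 2.2361,
  v_1 = u/||u|| ≈ (0.8944, 0.4472) (||v_1|| = 1).

λ_1 = 18,  λ_2 = 13;  v_1 ≈ (0.8944, 0.4472)


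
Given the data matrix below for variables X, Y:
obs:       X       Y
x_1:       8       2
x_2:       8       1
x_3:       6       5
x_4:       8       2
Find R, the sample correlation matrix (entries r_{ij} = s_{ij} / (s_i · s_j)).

Step 1 — column means:
  mean(X) = (8 + 8 + 6 + 8) / 4 = 30/4 = 7.5
  mean(Y) = (2 + 1 + 5 + 2) / 4 = 10/4 = 2.5

Step 2 — sample variances and covariances s[i,j] = (1/(n-1)) · Σ_k (x_{k,i} - mean_i) · (x_{k,j} - mean_j), with n-1 = 3:
  s[X,X] = ((0.5)·(0.5) + (0.5)·(0.5) + (-1.5)·(-1.5) + (0.5)·(0.5)) / 3 = 3/3 = 1
  s[X,Y] = ((0.5)·(-0.5) + (0.5)·(-1.5) + (-1.5)·(2.5) + (0.5)·(-0.5)) / 3 = -5/3 = -1.6667
  s[Y,Y] = ((-0.5)·(-0.5) + (-1.5)·(-1.5) + (2.5)·(2.5) + (-0.5)·(-0.5)) / 3 = 9/3 = 3
  Sample standard deviations s_i = √(s[i,i]):
  s(X) = √(1) = 1
  s(Y) = √(3) = 1.7321

Step 3 — r_{ij} = s_{ij} / (s_i · s_j):
  r[X,X] = 1 (diagonal).
  r[X,Y] = -1.6667 / (1 · 1.7321) = -1.6667 / 1.7321 = -0.9623
  r[Y,Y] = 1 (diagonal).

R is symmetric with unit diagonal. Assembling:

R = [[1, -0.9623],
 [-0.9623, 1]]


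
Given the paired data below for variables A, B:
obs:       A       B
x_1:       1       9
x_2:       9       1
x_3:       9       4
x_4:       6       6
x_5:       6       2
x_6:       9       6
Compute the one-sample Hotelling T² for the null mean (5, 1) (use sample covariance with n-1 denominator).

Step 1 — sample mean vector:
  mean(A) = (1 + 9 + 9 + 6 + 6 + 9) / 6 = 40/6 = 6.6667
  mean(B) = (9 + 1 + 4 + 6 + 2 + 6) / 6 = 28/6 = 4.6667
  x̄ = (6.6667, 4.6667),  deviation x̄ - mu_0 = (6.6667, 4.6667) - (5, 1) = (1.6667, 3.6667).

Step 2 — sample covariance matrix, S[i,j] = (1/(n-1)) · Σ_k (x_{k,i} - mean_i) · (x_{k,j} - mean_j), divisor n-1 = 5:
  S[A,A] = ((-5.6667)·(-5.6667) + (2.3333)·(2.3333) + (2.3333)·(2.3333) + (-0.6667)·(-0.6667) + (-0.6667)·(-0.6667) + (2.3333)·(2.3333)) / 5 = 49.3333/5 = 9.8667
  S[A,B] = ((-5.6667)·(4.3333) + (2.3333)·(-3.6667) + (2.3333)·(-0.6667) + (-0.6667)·(1.3333) + (-0.6667)·(-2.6667) + (2.3333)·(1.3333)) / 5 = -30.6667/5 = -6.1333
  S[B,B] = ((4.3333)·(4.3333) + (-3.6667)·(-3.6667) + (-0.6667)·(-0.6667) + (1.3333)·(1.3333) + (-2.6667)·(-2.6667) + (1.3333)·(1.3333)) / 5 = 43.3333/5 = 8.6667
  S = [[9.8667, -6.1333],
 [-6.1333, 8.6667]].

Step 3 — invert S. det(S) = 9.8667·8.6667 - (-6.1333)² = 47.8933.
  S^{-1} = (1/det) · [[d, -b], [-b, a]] = [[0.181, 0.1281],
 [0.1281, 0.206]].

Step 4 — quadratic form (x̄ - mu_0)^T · S^{-1} · (x̄ - mu_0):
  S^{-1} · (x̄ - mu_0) = (0.7712, 0.9688),
  (x̄ - mu_0)^T · [...] = (1.6667)·(0.7712) + (3.6667)·(0.9688) = 4.8376.

Step 5 — scale by n: T² = 6 · 4.8376 = 29.0256.

T² ≈ 29.0256


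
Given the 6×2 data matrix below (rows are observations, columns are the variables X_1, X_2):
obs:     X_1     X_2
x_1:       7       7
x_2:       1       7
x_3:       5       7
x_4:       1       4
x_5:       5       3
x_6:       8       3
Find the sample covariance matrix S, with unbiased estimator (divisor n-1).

Step 1 — column means:
  mean(X_1) = (7 + 1 + 5 + 1 + 5 + 8) / 6 = 27/6 = 4.5
  mean(X_2) = (7 + 7 + 7 + 4 + 3 + 3) / 6 = 31/6 = 5.1667

Step 2 — sample covariance S[i,j] = (1/(n-1)) · Σ_k (x_{k,i} - mean_i) · (x_{k,j} - mean_j), with n-1 = 5.
  S[X_1,X_1] = ((2.5)·(2.5) + (-3.5)·(-3.5) + (0.5)·(0.5) + (-3.5)·(-3.5) + (0.5)·(0.5) + (3.5)·(3.5)) / 5 = 43.5/5 = 8.7
  S[X_1,X_2] = ((2.5)·(1.8333) + (-3.5)·(1.8333) + (0.5)·(1.8333) + (-3.5)·(-1.1667) + (0.5)·(-2.1667) + (3.5)·(-2.1667)) / 5 = -5.5/5 = -1.1
  S[X_2,X_2] = ((1.8333)·(1.8333) + (1.8333)·(1.8333) + (1.8333)·(1.8333) + (-1.1667)·(-1.1667) + (-2.1667)·(-2.1667) + (-2.1667)·(-2.1667)) / 5 = 20.8333/5 = 4.1667

S is symmetric (S[j,i] = S[i,j]). Assembling:

S = [[8.7, -1.1],
 [-1.1, 4.1667]]


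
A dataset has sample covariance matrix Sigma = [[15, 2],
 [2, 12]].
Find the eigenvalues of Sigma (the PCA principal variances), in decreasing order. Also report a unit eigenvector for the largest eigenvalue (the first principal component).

Step 1 — characteristic polynomial of 2×2 Sigma:
  det(Sigma - λI) = λ² - trace · λ + det = 0.
  trace = 15 + 12 = 27, det = 15·12 - (2)² = 176.
Step 2 — discriminant:
  Δ = trace² - 4·det = 729 - 704 = 25.
Step 3 — eigenvalues:
  λ = (trace ± √Δ)/2 = (27 ± 5)/2,
  λ_1 = 16,  λ_2 = 11.

Step 4 — unit eigenvector for λ_1: solve (Sigma - λ_1 I)v = 0. First row:
  (15 - 16)·v_x + (2)·v_y = 0, i.e. (-1)·v_x + (2)·v_y = 0,
  so v ∝ (b, λ_1 - a) = (2, 1) = u.
  ||u|| = √((2)² + (1)²) = √(5) ≈ 2.2361,
  v_1 = u/||u|| ≈ (0.8944, 0.4472) (||v_1|| = 1).

λ_1 = 16,  λ_2 = 11;  v_1 ≈ (0.8944, 0.4472)


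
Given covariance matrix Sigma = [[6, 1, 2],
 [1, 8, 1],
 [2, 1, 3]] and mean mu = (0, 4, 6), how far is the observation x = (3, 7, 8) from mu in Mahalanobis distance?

Step 1 — centre the observation: (x - mu) = (3, 3, 2).

Step 2 — invert Sigma (cofactor / det for 3×3, or solve directly):
  Sigma^{-1} = [[0.215, -0.0093, -0.1402],
 [-0.0093, 0.1308, -0.0374],
 [-0.1402, -0.0374, 0.4393]].

Step 3 — form the quadratic (x - mu)^T · Sigma^{-1} · (x - mu):
  Sigma^{-1} · (x - mu) = (0.3364, 0.2897, 0.3458).
  (x - mu)^T · [Sigma^{-1} · (x - mu)] = (3)·(0.3364) + (3)·(0.2897) + (2)·(0.3458) = 2.5701.

Step 4 — take square root: d = √(2.5701) ≈ 1.6032.

d(x, mu) = √(2.5701) ≈ 1.6032


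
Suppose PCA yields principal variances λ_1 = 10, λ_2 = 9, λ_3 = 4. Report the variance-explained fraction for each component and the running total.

Step 1 — total variance = trace(Sigma) = Σ λ_i = 10 + 9 + 4 = 23.

Step 2 — fraction explained by component i = λ_i / Σ λ:
  PC1: 10/23 = 0.4348
  PC2: 9/23 = 0.3913
  PC3: 4/23 = 0.1739

Step 3 — cumulative fraction after k components = (λ_1 + ... + λ_k) / Σ λ:
  k = 1: 10/23 = 0.4348
  k = 2: (10 + 9)/23 = 19/23 = 0.8261
  k = 3: (10 + 9 + 4)/23 = 23/23 = 1

Summary (fraction, with percent):

explained: PC1 0.4348 (43.48%), PC2 0.3913 (39.13%), PC3 0.1739 (17.39%);  cumulative: 0.4348, 0.8261, 1


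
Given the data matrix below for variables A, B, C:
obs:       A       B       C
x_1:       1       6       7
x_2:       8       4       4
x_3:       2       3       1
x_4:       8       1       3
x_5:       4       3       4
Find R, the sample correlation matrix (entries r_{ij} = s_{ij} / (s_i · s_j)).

Step 1 — column means:
  mean(A) = (1 + 8 + 2 + 8 + 4) / 5 = 23/5 = 4.6
  mean(B) = (6 + 4 + 3 + 1 + 3) / 5 = 17/5 = 3.4
  mean(C) = (7 + 4 + 1 + 3 + 4) / 5 = 19/5 = 3.8

Step 2 — sample variances and covariances s[i,j] = (1/(n-1)) · Σ_k (x_{k,i} - mean_i) · (x_{k,j} - mean_j), with n-1 = 4:
  s[A,A] = ((-3.6)·(-3.6) + (3.4)·(3.4) + (-2.6)·(-2.6) + (3.4)·(3.4) + (-0.6)·(-0.6)) / 4 = 43.2/4 = 10.8
  s[A,B] = ((-3.6)·(2.6) + (3.4)·(0.6) + (-2.6)·(-0.4) + (3.4)·(-2.4) + (-0.6)·(-0.4)) / 4 = -14.2/4 = -3.55
  s[A,C] = ((-3.6)·(3.2) + (3.4)·(0.2) + (-2.6)·(-2.8) + (3.4)·(-0.8) + (-0.6)·(0.2)) / 4 = -6.4/4 = -1.6
  s[B,B] = ((2.6)·(2.6) + (0.6)·(0.6) + (-0.4)·(-0.4) + (-2.4)·(-2.4) + (-0.4)·(-0.4)) / 4 = 13.2/4 = 3.3
  s[B,C] = ((2.6)·(3.2) + (0.6)·(0.2) + (-0.4)·(-2.8) + (-2.4)·(-0.8) + (-0.4)·(0.2)) / 4 = 11.4/4 = 2.85
  s[C,C] = ((3.2)·(3.2) + (0.2)·(0.2) + (-2.8)·(-2.8) + (-0.8)·(-0.8) + (0.2)·(0.2)) / 4 = 18.8/4 = 4.7
  Sample standard deviations s_i = √(s[i,i]):
  s(A) = √(10.8) = 3.2863
  s(B) = √(3.3) = 1.8166
  s(C) = √(4.7) = 2.1679

Step 3 — r_{ij} = s_{ij} / (s_i · s_j):
  r[A,A] = 1 (diagonal).
  r[A,B] = -3.55 / (3.2863 · 1.8166) = -3.55 / 5.9699 = -0.5946
  r[A,C] = -1.6 / (3.2863 · 2.1679) = -1.6 / 7.1246 = -0.2246
  r[B,B] = 1 (diagonal).
  r[B,C] = 2.85 / (1.8166 · 2.1679) = 2.85 / 3.9383 = 0.7237
  r[C,C] = 1 (diagonal).

R is symmetric with unit diagonal. Assembling:

R = [[1, -0.5946, -0.2246],
 [-0.5946, 1, 0.7237],
 [-0.2246, 0.7237, 1]]


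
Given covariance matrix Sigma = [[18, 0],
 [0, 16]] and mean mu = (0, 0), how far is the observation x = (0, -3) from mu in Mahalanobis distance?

Step 1 — centre the observation: (x - mu) = (0, -3).

Step 2 — invert Sigma. det(Sigma) = 18·16 - (0)² = 288.
  Sigma^{-1} = (1/det) · [[d, -b], [-b, a]] = [[0.0556, 0],
 [0, 0.0625]].

Step 3 — form the quadratic (x - mu)^T · Sigma^{-1} · (x - mu):
  Sigma^{-1} · (x - mu) = (0, -0.1875).
  (x - mu)^T · [Sigma^{-1} · (x - mu)] = (0)·(0) + (-3)·(-0.1875) = 0.5625.

Step 4 — take square root: d = √(0.5625) ≈ 0.75.

d(x, mu) = √(0.5625) ≈ 0.75


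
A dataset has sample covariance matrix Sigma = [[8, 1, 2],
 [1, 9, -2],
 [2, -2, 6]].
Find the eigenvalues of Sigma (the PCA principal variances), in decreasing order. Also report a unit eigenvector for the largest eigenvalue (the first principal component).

Step 1 — characteristic polynomial p(λ) = det(λI - Sigma) = λ³ - tr·λ² + c_1·λ - det, where tr = trace, c_1 = sum of the principal 2×2 minors, det = det(Sigma):
  tr = 8 + 9 + 6 = 23,
  c_1 = (8·9 - (1)²) + (8·6 - (2)²) + (9·6 - (-2)²) = 71 + 44 + 50 = 165,
  det = 8·(9·6 - (-2)²) - (1)·((1)·6 - (-2)·(2)) + (2)·((1)·(-2) - 9·(2)) = 8·(50) - (1)·(10) + (2)·(-20) = 350.
  So p(λ) = λ³ - 23λ² + 165λ - 350.
Step 2 — look for an integer root (rational root theorem: any rational root is an integer divisor of 350). Testing λ = 10:
  p(10) = 1000 - 2300 + 1650 - 350 = 0  ✓
  Dividing out (λ - 10): p(λ) = (λ - 10)(λ² - 13λ + 35).
Step 3 — remaining eigenvalues from the quadratic λ² - 13λ + 35 = 0:
  Δ = 13² - 4·35 = 169 - 140 = 29,  λ = (13 ± √29)/2 = (13 ± 5.3852)/2 ≈ 9.1926 or 3.8074.
  Sorted: λ_1 = 10,  λ_2 = 9.1926,  λ_3 = 3.8074  (check: sum = 23 = tr ✓).

Step 4 — unit eigenvector for λ_1 = 10: v spans the null space of (Sigma - λ_1 I), whose rows are
  r_1 = (-2, 1, 2),  r_2 = (1, -1, -2),  r_3 = (2, -2, -4).
  v is orthogonal to every row, so take v ∝ r_1 × r_2 = ((1)·(-2) - (2)·(-1), (2)·(1) - (-2)·(-2), (-2)·(-1) - (1)·(1)) = (0, -2, 1).
  Rescale (multiply by -1 so the first nonzero entry is positive): u = (0, 2, -1).
  ||u|| = √((0)² + (2)² + (-1)²) = √(5) ≈ 2.2361,  v_1 = u/||u|| ≈ (0, 0.8944, -0.4472) (||v_1|| = 1).

λ_1 = 10,  λ_2 = 9.1926,  λ_3 = 3.8074;  v_1 ≈ (0, 0.8944, -0.4472)
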